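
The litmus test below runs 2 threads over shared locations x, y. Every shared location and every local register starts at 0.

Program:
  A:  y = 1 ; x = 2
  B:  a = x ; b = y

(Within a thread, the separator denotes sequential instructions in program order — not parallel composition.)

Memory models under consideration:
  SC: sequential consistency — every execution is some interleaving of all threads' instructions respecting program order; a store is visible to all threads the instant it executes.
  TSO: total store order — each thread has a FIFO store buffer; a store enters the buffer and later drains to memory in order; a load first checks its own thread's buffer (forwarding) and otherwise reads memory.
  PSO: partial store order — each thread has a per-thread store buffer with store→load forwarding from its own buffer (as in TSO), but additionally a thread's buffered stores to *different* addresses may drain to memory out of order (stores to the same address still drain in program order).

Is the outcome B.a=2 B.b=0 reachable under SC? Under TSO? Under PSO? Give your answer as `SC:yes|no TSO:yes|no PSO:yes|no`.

outcome vector order: (B.a,B.b)
under SC → <0 0> <0 1> <2 1>
under TSO → <0 0> <0 1> <2 1>
under PSO → <0 0> <0 1> <2 0> <2 1>
target <2 0> ∈ {PSO}

SC:no TSO:no PSO:yes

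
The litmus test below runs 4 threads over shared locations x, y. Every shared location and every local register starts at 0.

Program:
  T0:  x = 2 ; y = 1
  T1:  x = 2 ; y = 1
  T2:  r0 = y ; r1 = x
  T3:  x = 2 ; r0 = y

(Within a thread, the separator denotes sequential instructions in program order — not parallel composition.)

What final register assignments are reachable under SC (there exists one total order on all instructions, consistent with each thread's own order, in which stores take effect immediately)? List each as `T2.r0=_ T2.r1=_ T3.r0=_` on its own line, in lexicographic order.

outcome vector order: (T2.r0,T2.r1,T3.r0)
|SC outcomes| = 6

T2.r0=0 T2.r1=0 T3.r0=0
T2.r0=0 T2.r1=0 T3.r0=1
T2.r0=0 T2.r1=2 T3.r0=0
T2.r0=0 T2.r1=2 T3.r0=1
T2.r0=1 T2.r1=2 T3.r0=0
T2.r0=1 T2.r1=2 T3.r0=1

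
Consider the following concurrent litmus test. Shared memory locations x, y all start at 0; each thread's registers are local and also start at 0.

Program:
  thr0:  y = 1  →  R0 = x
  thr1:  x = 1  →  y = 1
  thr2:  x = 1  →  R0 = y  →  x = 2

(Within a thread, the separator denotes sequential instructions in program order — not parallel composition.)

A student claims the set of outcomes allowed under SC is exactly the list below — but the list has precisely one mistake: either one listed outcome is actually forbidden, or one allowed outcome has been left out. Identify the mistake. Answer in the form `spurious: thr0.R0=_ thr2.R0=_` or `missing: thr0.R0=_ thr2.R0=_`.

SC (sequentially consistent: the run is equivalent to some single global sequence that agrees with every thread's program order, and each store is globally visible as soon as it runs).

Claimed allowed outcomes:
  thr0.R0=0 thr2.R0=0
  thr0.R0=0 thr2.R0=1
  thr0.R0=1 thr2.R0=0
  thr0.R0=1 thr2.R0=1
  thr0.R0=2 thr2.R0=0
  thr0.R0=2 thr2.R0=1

outcome vector order: (thr0.R0,thr2.R0)
under SC → (0,1), (1,0), (1,1), (2,0), (2,1)
claimed∖SC = {(0,0)}

spurious: thr0.R0=0 thr2.R0=0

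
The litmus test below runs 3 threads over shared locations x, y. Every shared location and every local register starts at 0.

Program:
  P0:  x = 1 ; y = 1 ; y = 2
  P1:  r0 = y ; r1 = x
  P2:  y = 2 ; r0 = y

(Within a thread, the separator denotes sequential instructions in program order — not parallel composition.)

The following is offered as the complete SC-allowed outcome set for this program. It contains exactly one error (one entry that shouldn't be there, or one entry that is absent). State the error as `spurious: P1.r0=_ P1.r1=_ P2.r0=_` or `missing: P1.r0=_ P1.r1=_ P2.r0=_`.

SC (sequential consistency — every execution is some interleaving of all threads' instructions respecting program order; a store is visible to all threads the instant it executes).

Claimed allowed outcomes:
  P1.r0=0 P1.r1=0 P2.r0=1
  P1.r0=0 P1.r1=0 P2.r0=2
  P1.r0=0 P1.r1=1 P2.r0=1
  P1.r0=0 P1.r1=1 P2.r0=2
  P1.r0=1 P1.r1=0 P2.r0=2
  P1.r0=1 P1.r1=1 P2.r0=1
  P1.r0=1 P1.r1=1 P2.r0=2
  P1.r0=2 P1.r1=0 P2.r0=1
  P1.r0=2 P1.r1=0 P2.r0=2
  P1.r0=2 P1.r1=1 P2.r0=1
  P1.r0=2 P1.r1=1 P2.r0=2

spurious: P1.r0=1 P1.r1=0 P2.r0=2

outcome vector order: (P1.r0,P1.r1,P2.r0)
SC: 10 outcomes — {001 002 011 012 111 112 201 202 211 212}
claimed∖SC = {102}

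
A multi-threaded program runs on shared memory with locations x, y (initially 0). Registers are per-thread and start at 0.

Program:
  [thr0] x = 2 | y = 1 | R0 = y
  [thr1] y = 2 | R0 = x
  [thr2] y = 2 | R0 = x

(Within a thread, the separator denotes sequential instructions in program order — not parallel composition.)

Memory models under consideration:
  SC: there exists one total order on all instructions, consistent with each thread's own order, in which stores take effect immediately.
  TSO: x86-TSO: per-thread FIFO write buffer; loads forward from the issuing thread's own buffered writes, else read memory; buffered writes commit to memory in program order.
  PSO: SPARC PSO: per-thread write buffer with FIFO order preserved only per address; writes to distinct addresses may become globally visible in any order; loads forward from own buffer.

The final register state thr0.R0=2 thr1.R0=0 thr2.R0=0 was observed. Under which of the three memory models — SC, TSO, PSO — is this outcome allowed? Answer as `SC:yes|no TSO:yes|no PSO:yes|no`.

SC:no TSO:yes PSO:yes

outcome vector order: (thr0.R0,thr1.R0,thr2.R0)
under SC → 100; 102; 120; 122; 202; 220; 222
under TSO → 100; 102; 120; 122; 200; 202; 220; 222
under PSO → 100; 102; 120; 122; 200; 202; 220; 222
target 200 ∈ {TSO,PSO}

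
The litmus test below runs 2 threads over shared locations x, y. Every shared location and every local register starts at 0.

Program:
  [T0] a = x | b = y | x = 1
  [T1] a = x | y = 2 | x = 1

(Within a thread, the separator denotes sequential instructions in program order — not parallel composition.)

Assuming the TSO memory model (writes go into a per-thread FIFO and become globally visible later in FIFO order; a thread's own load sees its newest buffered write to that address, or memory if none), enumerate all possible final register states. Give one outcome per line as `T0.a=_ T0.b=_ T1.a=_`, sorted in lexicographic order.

outcome vector order: (T0.a,T0.b,T1.a)
|TSO outcomes| = 4

T0.a=0 T0.b=0 T1.a=0
T0.a=0 T0.b=0 T1.a=1
T0.a=0 T0.b=2 T1.a=0
T0.a=1 T0.b=2 T1.a=0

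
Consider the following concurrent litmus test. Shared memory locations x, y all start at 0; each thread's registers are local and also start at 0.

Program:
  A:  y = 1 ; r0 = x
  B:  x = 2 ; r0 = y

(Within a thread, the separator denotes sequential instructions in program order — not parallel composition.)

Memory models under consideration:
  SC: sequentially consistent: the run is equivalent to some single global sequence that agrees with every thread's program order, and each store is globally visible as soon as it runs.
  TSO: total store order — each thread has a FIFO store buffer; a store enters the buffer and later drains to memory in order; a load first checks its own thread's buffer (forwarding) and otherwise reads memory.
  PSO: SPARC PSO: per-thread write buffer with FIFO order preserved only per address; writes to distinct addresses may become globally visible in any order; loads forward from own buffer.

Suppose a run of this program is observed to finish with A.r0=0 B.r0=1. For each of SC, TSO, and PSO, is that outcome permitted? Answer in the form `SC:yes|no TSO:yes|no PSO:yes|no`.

outcome vector order: (A.r0,B.r0)
SC: 3 outcomes — {01 20 21}
TSO: 4 outcomes — {00 01 20 21}
PSO: 4 outcomes — {00 01 20 21}
target 01 ∈ {SC,TSO,PSO}

SC:yes TSO:yes PSO:yes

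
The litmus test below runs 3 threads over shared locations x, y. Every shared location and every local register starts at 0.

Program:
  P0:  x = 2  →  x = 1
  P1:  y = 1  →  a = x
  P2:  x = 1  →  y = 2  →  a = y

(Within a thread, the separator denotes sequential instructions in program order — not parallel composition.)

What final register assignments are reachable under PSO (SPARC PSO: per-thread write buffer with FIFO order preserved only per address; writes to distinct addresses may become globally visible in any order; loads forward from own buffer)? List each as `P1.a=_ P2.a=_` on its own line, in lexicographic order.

P1.a=0 P2.a=1
P1.a=0 P2.a=2
P1.a=1 P2.a=1
P1.a=1 P2.a=2
P1.a=2 P2.a=1
P1.a=2 P2.a=2

outcome vector order: (P1.a,P2.a)
|PSO outcomes| = 6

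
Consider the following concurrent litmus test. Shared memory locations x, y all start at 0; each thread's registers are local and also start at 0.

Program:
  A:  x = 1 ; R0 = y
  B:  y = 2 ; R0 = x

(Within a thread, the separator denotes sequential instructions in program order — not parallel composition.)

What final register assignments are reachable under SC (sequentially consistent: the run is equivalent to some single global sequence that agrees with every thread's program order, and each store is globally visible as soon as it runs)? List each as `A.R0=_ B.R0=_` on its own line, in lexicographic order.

A.R0=0 B.R0=1
A.R0=2 B.R0=0
A.R0=2 B.R0=1

outcome vector order: (A.R0,B.R0)
|SC outcomes| = 3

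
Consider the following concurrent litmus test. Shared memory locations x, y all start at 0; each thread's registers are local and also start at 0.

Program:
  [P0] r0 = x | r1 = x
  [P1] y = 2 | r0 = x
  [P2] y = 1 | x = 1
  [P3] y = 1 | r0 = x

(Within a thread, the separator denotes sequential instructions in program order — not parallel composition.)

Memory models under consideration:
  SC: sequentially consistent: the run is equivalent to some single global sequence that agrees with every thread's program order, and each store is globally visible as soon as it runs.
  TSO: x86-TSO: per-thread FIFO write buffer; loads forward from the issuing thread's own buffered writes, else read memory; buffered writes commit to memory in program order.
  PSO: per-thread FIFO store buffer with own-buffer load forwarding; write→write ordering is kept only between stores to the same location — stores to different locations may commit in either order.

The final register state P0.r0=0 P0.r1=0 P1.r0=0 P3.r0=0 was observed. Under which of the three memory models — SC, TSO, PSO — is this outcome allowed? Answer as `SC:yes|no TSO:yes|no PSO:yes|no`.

outcome vector order: (P0.r0,P0.r1,P1.r0,P3.r0)
under SC → 0/0/0/0; 0/0/0/1; 0/0/1/0; 0/0/1/1; 0/1/0/0; 0/1/0/1; 0/1/1/0; 0/1/1/1; 1/1/0/0; 1/1/0/1; 1/1/1/0; 1/1/1/1
under TSO → 0/0/0/0; 0/0/0/1; 0/0/1/0; 0/0/1/1; 0/1/0/0; 0/1/0/1; 0/1/1/0; 0/1/1/1; 1/1/0/0; 1/1/0/1; 1/1/1/0; 1/1/1/1
under PSO → 0/0/0/0; 0/0/0/1; 0/0/1/0; 0/0/1/1; 0/1/0/0; 0/1/0/1; 0/1/1/0; 0/1/1/1; 1/1/0/0; 1/1/0/1; 1/1/1/0; 1/1/1/1
target 0/0/0/0 ∈ {SC,TSO,PSO}

SC:yes TSO:yes PSO:yes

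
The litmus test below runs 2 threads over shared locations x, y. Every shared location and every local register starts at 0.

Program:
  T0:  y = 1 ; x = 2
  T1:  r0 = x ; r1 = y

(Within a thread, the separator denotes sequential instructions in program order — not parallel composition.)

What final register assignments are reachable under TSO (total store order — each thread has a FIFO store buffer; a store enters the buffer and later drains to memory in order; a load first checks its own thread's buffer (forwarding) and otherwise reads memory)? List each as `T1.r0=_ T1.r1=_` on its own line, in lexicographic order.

outcome vector order: (T1.r0,T1.r1)
|TSO outcomes| = 3

T1.r0=0 T1.r1=0
T1.r0=0 T1.r1=1
T1.r0=2 T1.r1=1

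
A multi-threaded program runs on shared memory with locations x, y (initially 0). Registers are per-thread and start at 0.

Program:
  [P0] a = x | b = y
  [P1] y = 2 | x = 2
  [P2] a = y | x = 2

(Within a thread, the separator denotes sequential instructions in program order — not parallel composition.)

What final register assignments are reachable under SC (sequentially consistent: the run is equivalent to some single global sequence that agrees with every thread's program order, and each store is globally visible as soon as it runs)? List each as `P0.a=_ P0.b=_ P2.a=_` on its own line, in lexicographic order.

outcome vector order: (P0.a,P0.b,P2.a)
|SC outcomes| = 7

P0.a=0 P0.b=0 P2.a=0
P0.a=0 P0.b=0 P2.a=2
P0.a=0 P0.b=2 P2.a=0
P0.a=0 P0.b=2 P2.a=2
P0.a=2 P0.b=0 P2.a=0
P0.a=2 P0.b=2 P2.a=0
P0.a=2 P0.b=2 P2.a=2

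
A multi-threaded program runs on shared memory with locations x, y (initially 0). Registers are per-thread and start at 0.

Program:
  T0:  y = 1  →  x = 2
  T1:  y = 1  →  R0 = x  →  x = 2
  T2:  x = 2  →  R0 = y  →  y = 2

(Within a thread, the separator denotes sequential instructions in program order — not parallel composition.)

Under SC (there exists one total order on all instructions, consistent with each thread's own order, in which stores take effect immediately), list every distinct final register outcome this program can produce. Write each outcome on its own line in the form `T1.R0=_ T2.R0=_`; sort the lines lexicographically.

outcome vector order: (T1.R0,T2.R0)
|SC outcomes| = 3

T1.R0=0 T2.R0=1
T1.R0=2 T2.R0=0
T1.R0=2 T2.R0=1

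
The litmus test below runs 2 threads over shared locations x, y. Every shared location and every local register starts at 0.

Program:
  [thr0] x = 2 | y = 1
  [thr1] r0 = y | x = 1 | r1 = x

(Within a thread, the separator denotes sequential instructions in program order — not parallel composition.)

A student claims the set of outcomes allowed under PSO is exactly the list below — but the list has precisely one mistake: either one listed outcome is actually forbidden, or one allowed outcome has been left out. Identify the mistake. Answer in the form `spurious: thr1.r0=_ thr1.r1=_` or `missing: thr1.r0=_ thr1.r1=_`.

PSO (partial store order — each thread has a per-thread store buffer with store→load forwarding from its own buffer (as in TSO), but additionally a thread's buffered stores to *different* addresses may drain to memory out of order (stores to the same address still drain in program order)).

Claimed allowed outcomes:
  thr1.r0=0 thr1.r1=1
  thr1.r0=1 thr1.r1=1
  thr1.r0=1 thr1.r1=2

missing: thr1.r0=0 thr1.r1=2

outcome vector order: (thr1.r0,thr1.r1)
under PSO → <0 1>, <0 2>, <1 1>, <1 2>
PSO∖claimed = {<0 2>}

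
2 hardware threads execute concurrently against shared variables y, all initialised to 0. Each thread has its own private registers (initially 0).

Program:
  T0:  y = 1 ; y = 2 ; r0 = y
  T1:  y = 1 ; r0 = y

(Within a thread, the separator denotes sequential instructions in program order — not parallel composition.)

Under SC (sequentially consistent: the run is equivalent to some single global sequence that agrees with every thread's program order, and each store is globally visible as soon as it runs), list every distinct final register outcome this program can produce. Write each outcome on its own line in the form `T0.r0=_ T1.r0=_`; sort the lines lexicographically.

outcome vector order: (T0.r0,T1.r0)
|SC outcomes| = 3

T0.r0=1 T1.r0=1
T0.r0=2 T1.r0=1
T0.r0=2 T1.r0=2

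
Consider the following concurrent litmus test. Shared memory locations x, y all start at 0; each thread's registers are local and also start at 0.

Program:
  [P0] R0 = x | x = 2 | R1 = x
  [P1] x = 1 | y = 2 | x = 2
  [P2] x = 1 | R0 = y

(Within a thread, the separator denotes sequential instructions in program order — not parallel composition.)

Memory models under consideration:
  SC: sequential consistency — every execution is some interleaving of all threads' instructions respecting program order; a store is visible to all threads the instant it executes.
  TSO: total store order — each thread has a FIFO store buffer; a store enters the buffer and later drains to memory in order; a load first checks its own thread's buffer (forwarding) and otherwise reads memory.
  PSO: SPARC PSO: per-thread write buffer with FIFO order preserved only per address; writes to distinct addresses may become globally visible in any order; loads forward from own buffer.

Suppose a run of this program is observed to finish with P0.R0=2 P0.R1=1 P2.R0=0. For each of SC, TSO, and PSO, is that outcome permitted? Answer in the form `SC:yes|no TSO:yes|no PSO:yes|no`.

outcome vector order: (P0.R0,P0.R1,P2.R0)
under SC → 010; 012; 020; 022; 110; 112; 120; 122; 212; 220; 222
under TSO → 010; 012; 020; 022; 110; 112; 120; 122; 210; 212; 220; 222
under PSO → 010; 012; 020; 022; 110; 112; 120; 122; 210; 212; 220; 222
target 210 ∈ {TSO,PSO}

SC:no TSO:yes PSO:yes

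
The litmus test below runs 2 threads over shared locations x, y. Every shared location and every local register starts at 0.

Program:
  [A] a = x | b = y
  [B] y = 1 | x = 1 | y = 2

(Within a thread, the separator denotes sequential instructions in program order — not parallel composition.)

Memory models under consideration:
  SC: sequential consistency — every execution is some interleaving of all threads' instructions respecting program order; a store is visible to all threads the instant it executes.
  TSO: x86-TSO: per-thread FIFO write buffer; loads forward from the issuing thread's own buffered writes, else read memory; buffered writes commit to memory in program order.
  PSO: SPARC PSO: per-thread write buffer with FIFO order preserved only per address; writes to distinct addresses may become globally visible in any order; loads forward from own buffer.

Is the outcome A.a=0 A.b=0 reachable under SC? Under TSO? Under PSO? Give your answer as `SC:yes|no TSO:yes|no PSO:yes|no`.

outcome vector order: (A.a,A.b)
SC (5): <0 0>, <0 1>, <0 2>, <1 1>, <1 2>
TSO (5): <0 0>, <0 1>, <0 2>, <1 1>, <1 2>
PSO (6): <0 0>, <0 1>, <0 2>, <1 0>, <1 1>, <1 2>
target <0 0> ∈ {SC,TSO,PSO}

SC:yes TSO:yes PSO:yes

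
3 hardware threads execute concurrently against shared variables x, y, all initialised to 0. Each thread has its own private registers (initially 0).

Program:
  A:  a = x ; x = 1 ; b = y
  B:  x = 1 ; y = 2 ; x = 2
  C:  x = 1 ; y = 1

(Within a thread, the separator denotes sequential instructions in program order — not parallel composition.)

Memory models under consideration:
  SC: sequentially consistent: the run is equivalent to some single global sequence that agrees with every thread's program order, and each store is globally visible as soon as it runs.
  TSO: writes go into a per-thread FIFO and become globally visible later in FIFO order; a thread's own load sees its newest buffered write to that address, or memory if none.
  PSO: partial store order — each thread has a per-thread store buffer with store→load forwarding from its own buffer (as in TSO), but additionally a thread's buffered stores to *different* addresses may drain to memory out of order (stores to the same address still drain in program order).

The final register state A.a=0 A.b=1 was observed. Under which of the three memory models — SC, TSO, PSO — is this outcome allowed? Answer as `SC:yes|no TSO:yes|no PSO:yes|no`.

outcome vector order: (A.a,A.b)
SC: 8 outcomes — {00, 01, 02, 10, 11, 12, 21, 22}
TSO: 8 outcomes — {00, 01, 02, 10, 11, 12, 21, 22}
PSO: 9 outcomes — {00, 01, 02, 10, 11, 12, 20, 21, 22}
target 01 ∈ {SC,TSO,PSO}

SC:yes TSO:yes PSO:yes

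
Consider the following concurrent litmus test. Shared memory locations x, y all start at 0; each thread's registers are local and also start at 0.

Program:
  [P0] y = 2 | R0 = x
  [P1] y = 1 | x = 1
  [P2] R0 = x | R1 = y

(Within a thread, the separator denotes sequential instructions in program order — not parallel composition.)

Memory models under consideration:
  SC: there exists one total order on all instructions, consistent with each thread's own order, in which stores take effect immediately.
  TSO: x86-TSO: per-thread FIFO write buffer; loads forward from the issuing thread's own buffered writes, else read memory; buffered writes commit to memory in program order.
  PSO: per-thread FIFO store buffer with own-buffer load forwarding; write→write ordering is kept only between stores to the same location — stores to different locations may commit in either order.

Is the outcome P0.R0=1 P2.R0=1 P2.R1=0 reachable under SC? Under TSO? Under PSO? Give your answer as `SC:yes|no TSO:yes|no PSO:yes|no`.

outcome vector order: (P0.R0,P2.R0,P2.R1)
[SC] allowed = {<0 0 0>; <0 0 1>; <0 0 2>; <0 1 1>; <0 1 2>; <1 0 0>; <1 0 1>; <1 0 2>; <1 1 1>; <1 1 2>}
[TSO] allowed = {<0 0 0>; <0 0 1>; <0 0 2>; <0 1 1>; <0 1 2>; <1 0 0>; <1 0 1>; <1 0 2>; <1 1 1>; <1 1 2>}
[PSO] allowed = {<0 0 0>; <0 0 1>; <0 0 2>; <0 1 0>; <0 1 1>; <0 1 2>; <1 0 0>; <1 0 1>; <1 0 2>; <1 1 0>; <1 1 1>; <1 1 2>}
target <1 1 0> ∈ {PSO}

SC:no TSO:no PSO:yes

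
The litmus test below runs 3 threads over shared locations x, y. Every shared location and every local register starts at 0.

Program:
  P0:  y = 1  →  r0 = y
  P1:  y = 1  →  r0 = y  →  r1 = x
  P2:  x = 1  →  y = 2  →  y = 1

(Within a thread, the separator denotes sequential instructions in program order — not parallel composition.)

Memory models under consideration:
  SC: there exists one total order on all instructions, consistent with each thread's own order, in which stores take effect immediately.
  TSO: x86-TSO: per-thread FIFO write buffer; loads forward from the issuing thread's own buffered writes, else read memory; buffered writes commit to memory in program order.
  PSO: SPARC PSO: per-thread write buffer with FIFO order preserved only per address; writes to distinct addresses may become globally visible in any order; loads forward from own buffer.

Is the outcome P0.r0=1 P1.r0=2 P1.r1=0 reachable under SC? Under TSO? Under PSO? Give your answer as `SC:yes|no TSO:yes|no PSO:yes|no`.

SC:no TSO:no PSO:yes

outcome vector order: (P0.r0,P1.r0,P1.r1)
under SC → 1/1/0; 1/1/1; 1/2/1; 2/1/0; 2/1/1; 2/2/1
under TSO → 1/1/0; 1/1/1; 1/2/1; 2/1/0; 2/1/1; 2/2/1
under PSO → 1/1/0; 1/1/1; 1/2/0; 1/2/1; 2/1/0; 2/1/1; 2/2/0; 2/2/1
target 1/2/0 ∈ {PSO}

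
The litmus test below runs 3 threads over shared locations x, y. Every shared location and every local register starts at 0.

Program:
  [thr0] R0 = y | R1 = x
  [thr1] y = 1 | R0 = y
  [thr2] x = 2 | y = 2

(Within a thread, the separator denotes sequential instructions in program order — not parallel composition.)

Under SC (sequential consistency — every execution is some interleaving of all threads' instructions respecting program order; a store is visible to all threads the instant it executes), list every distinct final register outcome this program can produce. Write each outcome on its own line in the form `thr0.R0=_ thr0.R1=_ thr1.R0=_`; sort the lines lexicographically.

thr0.R0=0 thr0.R1=0 thr1.R0=1
thr0.R0=0 thr0.R1=0 thr1.R0=2
thr0.R0=0 thr0.R1=2 thr1.R0=1
thr0.R0=0 thr0.R1=2 thr1.R0=2
thr0.R0=1 thr0.R1=0 thr1.R0=1
thr0.R0=1 thr0.R1=0 thr1.R0=2
thr0.R0=1 thr0.R1=2 thr1.R0=1
thr0.R0=1 thr0.R1=2 thr1.R0=2
thr0.R0=2 thr0.R1=2 thr1.R0=1
thr0.R0=2 thr0.R1=2 thr1.R0=2

outcome vector order: (thr0.R0,thr0.R1,thr1.R0)
|SC outcomes| = 10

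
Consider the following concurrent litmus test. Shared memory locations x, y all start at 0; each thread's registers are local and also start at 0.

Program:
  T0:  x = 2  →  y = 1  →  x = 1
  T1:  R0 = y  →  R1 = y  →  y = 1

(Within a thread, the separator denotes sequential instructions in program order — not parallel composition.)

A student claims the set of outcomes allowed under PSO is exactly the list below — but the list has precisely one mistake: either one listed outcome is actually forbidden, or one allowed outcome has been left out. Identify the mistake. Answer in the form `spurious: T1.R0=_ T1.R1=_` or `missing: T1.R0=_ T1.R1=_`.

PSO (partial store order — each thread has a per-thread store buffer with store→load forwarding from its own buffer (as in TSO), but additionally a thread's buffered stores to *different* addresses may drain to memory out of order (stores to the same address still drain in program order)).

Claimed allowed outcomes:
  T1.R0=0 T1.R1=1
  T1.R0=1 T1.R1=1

outcome vector order: (T1.R0,T1.R1)
PSO (3): <0 0> <0 1> <1 1>
PSO∖claimed = {<0 0>}

missing: T1.R0=0 T1.R1=0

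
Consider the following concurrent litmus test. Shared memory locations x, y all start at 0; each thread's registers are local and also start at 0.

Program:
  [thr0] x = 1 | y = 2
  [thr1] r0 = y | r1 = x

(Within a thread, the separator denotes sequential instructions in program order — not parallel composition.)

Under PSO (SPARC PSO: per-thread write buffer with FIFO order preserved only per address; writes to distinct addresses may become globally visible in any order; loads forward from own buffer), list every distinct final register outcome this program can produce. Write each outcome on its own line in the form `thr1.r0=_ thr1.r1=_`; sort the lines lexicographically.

outcome vector order: (thr1.r0,thr1.r1)
|PSO outcomes| = 4

thr1.r0=0 thr1.r1=0
thr1.r0=0 thr1.r1=1
thr1.r0=2 thr1.r1=0
thr1.r0=2 thr1.r1=1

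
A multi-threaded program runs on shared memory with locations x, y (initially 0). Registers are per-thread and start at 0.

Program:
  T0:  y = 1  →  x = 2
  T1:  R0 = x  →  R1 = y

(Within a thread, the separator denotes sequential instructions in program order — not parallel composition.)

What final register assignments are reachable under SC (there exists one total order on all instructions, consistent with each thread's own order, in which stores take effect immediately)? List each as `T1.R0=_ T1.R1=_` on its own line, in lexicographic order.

outcome vector order: (T1.R0,T1.R1)
|SC outcomes| = 3

T1.R0=0 T1.R1=0
T1.R0=0 T1.R1=1
T1.R0=2 T1.R1=1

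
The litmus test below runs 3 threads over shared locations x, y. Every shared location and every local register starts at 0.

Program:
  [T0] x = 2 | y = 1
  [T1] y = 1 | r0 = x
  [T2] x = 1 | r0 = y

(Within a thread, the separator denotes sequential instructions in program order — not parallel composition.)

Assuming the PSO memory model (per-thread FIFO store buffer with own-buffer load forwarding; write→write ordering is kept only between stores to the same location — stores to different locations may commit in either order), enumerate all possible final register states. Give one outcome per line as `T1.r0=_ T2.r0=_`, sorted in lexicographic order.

outcome vector order: (T1.r0,T2.r0)
|PSO outcomes| = 6

T1.r0=0 T2.r0=0
T1.r0=0 T2.r0=1
T1.r0=1 T2.r0=0
T1.r0=1 T2.r0=1
T1.r0=2 T2.r0=0
T1.r0=2 T2.r0=1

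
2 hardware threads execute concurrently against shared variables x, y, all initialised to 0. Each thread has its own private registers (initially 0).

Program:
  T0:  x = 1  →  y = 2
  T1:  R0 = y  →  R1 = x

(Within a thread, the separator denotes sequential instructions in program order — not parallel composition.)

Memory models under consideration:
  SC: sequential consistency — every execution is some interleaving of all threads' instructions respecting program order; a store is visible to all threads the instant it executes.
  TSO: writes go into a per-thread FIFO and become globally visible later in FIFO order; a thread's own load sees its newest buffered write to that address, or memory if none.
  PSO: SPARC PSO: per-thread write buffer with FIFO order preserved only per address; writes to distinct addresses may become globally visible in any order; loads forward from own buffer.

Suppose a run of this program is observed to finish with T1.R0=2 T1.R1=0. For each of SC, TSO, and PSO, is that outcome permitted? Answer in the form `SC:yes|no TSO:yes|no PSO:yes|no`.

outcome vector order: (T1.R0,T1.R1)
SC: 3 outcomes — {<0 0> <0 1> <2 1>}
TSO: 3 outcomes — {<0 0> <0 1> <2 1>}
PSO: 4 outcomes — {<0 0> <0 1> <2 0> <2 1>}
target <2 0> ∈ {PSO}

SC:no TSO:no PSO:yes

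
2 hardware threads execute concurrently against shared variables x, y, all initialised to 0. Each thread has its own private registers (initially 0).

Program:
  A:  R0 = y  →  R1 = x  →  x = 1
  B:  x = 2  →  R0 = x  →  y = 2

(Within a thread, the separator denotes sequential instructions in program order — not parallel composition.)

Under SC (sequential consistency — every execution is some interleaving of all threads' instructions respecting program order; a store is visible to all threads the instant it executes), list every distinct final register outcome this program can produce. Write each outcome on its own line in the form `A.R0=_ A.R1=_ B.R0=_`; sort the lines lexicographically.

outcome vector order: (A.R0,A.R1,B.R0)
|SC outcomes| = 5

A.R0=0 A.R1=0 B.R0=1
A.R0=0 A.R1=0 B.R0=2
A.R0=0 A.R1=2 B.R0=1
A.R0=0 A.R1=2 B.R0=2
A.R0=2 A.R1=2 B.R0=2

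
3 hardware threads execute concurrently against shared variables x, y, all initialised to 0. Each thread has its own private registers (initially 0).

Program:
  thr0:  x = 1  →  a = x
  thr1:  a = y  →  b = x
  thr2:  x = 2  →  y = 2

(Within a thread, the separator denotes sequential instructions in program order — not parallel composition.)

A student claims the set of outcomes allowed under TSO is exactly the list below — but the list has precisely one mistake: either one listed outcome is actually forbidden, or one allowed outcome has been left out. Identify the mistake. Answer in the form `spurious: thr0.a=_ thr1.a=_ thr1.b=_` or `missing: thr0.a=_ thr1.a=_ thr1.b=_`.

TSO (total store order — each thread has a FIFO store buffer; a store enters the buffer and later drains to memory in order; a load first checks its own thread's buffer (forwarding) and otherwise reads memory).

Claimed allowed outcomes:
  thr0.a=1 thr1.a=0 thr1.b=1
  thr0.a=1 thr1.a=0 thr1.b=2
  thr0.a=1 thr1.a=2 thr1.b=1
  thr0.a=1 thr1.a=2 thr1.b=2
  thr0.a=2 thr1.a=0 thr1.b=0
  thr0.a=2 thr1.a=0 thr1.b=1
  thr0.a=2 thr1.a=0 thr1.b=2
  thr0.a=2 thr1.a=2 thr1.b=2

missing: thr0.a=1 thr1.a=0 thr1.b=0

outcome vector order: (thr0.a,thr1.a,thr1.b)
under TSO → (1,0,0) (1,0,1) (1,0,2) (1,2,1) (1,2,2) (2,0,0) (2,0,1) (2,0,2) (2,2,2)
TSO∖claimed = {(1,0,0)}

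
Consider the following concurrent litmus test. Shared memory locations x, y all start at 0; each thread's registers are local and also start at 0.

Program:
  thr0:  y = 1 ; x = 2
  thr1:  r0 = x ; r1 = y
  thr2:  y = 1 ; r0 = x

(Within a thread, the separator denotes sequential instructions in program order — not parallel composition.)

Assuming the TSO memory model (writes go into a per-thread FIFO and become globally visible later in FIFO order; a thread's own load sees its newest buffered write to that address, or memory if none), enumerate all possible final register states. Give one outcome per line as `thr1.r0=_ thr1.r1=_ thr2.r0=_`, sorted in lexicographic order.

thr1.r0=0 thr1.r1=0 thr2.r0=0
thr1.r0=0 thr1.r1=0 thr2.r0=2
thr1.r0=0 thr1.r1=1 thr2.r0=0
thr1.r0=0 thr1.r1=1 thr2.r0=2
thr1.r0=2 thr1.r1=1 thr2.r0=0
thr1.r0=2 thr1.r1=1 thr2.r0=2

outcome vector order: (thr1.r0,thr1.r1,thr2.r0)
|TSO outcomes| = 6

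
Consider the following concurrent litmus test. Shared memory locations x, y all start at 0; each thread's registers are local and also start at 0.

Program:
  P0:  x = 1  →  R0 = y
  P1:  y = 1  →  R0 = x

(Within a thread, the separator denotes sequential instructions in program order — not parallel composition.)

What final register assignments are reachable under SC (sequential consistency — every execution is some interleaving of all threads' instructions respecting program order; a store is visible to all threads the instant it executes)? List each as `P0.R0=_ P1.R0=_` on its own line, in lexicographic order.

outcome vector order: (P0.R0,P1.R0)
|SC outcomes| = 3

P0.R0=0 P1.R0=1
P0.R0=1 P1.R0=0
P0.R0=1 P1.R0=1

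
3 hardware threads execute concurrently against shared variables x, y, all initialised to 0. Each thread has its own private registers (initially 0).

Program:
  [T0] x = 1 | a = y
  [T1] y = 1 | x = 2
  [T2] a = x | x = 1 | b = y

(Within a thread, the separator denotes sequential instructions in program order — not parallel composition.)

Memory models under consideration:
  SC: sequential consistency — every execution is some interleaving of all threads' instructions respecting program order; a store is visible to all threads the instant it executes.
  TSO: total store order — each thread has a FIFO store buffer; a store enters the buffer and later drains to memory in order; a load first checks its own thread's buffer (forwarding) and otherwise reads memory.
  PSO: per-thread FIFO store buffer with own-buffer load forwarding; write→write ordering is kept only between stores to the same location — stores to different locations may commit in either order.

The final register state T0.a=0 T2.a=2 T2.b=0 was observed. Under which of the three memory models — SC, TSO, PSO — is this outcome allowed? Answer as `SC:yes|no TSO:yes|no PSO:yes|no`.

outcome vector order: (T0.a,T2.a,T2.b)
under SC → 000, 001, 010, 011, 021, 100, 101, 110, 111, 121
under TSO → 000, 001, 010, 011, 021, 100, 101, 110, 111, 121
under PSO → 000, 001, 010, 011, 020, 021, 100, 101, 110, 111, 120, 121
target 020 ∈ {PSO}

SC:no TSO:no PSO:yes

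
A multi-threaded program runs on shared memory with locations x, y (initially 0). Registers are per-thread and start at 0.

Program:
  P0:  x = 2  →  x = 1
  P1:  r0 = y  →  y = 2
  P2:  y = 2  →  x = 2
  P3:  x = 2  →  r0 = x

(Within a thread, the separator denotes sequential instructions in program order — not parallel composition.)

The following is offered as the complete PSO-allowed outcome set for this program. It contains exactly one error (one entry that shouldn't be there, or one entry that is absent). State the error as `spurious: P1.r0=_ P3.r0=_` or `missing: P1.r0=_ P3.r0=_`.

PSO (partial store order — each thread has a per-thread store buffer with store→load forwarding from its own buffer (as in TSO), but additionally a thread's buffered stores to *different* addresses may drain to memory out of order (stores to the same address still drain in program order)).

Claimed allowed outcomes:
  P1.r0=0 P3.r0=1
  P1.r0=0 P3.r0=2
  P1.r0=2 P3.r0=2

outcome vector order: (P1.r0,P3.r0)
PSO: 4 outcomes — {01, 02, 21, 22}
PSO∖claimed = {21}

missing: P1.r0=2 P3.r0=1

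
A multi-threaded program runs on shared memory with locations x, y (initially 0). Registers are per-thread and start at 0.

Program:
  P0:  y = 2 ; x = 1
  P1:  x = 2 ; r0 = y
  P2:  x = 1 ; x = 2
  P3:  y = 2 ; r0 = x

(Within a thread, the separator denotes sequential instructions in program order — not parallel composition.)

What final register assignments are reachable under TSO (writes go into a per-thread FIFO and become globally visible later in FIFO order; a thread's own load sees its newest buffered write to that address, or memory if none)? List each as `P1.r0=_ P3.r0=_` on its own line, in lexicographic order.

outcome vector order: (P1.r0,P3.r0)
|TSO outcomes| = 6

P1.r0=0 P3.r0=0
P1.r0=0 P3.r0=1
P1.r0=0 P3.r0=2
P1.r0=2 P3.r0=0
P1.r0=2 P3.r0=1
P1.r0=2 P3.r0=2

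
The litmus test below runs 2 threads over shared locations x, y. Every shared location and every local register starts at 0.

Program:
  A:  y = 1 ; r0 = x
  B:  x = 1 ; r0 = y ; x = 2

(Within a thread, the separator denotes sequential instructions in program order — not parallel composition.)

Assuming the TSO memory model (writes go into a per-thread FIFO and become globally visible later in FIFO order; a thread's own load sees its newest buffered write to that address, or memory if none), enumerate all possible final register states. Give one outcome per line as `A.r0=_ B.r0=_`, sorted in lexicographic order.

outcome vector order: (A.r0,B.r0)
|TSO outcomes| = 6

A.r0=0 B.r0=0
A.r0=0 B.r0=1
A.r0=1 B.r0=0
A.r0=1 B.r0=1
A.r0=2 B.r0=0
A.r0=2 B.r0=1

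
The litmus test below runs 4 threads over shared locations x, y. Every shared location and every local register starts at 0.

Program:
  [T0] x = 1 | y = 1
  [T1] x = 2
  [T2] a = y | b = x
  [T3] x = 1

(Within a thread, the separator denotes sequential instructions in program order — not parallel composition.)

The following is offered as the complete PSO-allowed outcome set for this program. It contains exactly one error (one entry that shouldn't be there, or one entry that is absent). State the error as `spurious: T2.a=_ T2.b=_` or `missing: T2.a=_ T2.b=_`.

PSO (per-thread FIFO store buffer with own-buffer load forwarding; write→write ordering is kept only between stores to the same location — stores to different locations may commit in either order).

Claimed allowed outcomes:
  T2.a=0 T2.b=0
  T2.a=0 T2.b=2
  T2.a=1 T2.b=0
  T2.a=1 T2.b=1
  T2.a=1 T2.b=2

outcome vector order: (T2.a,T2.b)
PSO (6): 00, 01, 02, 10, 11, 12
PSO∖claimed = {01}

missing: T2.a=0 T2.b=1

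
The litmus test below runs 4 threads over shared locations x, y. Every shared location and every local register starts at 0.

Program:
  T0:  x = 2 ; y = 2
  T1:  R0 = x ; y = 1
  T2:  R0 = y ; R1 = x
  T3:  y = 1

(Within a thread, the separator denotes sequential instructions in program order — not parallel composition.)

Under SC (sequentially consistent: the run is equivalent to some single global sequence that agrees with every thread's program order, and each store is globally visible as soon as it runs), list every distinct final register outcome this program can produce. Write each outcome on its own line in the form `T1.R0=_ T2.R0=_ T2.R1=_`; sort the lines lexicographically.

outcome vector order: (T1.R0,T2.R0,T2.R1)
|SC outcomes| = 10

T1.R0=0 T2.R0=0 T2.R1=0
T1.R0=0 T2.R0=0 T2.R1=2
T1.R0=0 T2.R0=1 T2.R1=0
T1.R0=0 T2.R0=1 T2.R1=2
T1.R0=0 T2.R0=2 T2.R1=2
T1.R0=2 T2.R0=0 T2.R1=0
T1.R0=2 T2.R0=0 T2.R1=2
T1.R0=2 T2.R0=1 T2.R1=0
T1.R0=2 T2.R0=1 T2.R1=2
T1.R0=2 T2.R0=2 T2.R1=2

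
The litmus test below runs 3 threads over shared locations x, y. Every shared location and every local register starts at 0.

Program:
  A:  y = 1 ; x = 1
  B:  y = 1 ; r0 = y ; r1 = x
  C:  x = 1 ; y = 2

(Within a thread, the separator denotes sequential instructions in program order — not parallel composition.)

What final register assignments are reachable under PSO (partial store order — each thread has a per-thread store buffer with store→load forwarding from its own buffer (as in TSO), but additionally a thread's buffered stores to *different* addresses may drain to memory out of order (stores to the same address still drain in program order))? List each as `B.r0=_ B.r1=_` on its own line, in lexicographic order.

B.r0=1 B.r1=0
B.r0=1 B.r1=1
B.r0=2 B.r1=0
B.r0=2 B.r1=1

outcome vector order: (B.r0,B.r1)
|PSO outcomes| = 4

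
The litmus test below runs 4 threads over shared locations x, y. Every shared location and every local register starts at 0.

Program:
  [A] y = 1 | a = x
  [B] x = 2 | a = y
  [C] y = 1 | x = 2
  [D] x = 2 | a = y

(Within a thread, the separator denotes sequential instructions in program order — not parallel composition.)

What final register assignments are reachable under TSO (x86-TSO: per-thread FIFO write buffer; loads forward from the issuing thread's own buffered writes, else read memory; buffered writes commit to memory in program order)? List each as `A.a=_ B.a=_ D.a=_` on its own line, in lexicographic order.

A.a=0 B.a=0 D.a=0
A.a=0 B.a=0 D.a=1
A.a=0 B.a=1 D.a=0
A.a=0 B.a=1 D.a=1
A.a=2 B.a=0 D.a=0
A.a=2 B.a=0 D.a=1
A.a=2 B.a=1 D.a=0
A.a=2 B.a=1 D.a=1

outcome vector order: (A.a,B.a,D.a)
|TSO outcomes| = 8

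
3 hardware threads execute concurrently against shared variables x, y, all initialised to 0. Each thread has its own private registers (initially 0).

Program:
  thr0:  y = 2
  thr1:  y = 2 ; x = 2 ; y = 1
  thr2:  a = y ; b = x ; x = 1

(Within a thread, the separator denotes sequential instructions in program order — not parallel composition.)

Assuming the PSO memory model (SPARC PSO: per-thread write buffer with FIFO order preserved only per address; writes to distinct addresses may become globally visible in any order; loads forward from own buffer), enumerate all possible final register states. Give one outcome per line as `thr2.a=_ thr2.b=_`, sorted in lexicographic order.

thr2.a=0 thr2.b=0
thr2.a=0 thr2.b=2
thr2.a=1 thr2.b=0
thr2.a=1 thr2.b=2
thr2.a=2 thr2.b=0
thr2.a=2 thr2.b=2

outcome vector order: (thr2.a,thr2.b)
|PSO outcomes| = 6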